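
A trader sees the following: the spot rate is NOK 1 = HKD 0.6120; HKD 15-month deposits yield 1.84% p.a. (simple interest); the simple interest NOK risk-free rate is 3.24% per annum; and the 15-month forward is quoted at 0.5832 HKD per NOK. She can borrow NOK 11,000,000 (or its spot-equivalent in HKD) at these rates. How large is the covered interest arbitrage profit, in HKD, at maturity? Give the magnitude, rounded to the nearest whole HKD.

T = 15/12 years.
Invest the NOK and cover forward: 11,000,000 × 1.040500 × 0.5832 = HKD 6,675,015.60.
Convert at spot and invest in HKD: 11,000,000 × 0.6120 × 1.023000 = HKD 6,886,836.00.
The quoted forward undervalues NOK, so borrow NOK, convert to HKD at spot, deposit the HKD at 1.84%, and buy NOK forward at 0.5832 to cover the loan.
Profit = 6,886,836.00 − 6,675,015.60 = HKD 211,820.

HKD 211,820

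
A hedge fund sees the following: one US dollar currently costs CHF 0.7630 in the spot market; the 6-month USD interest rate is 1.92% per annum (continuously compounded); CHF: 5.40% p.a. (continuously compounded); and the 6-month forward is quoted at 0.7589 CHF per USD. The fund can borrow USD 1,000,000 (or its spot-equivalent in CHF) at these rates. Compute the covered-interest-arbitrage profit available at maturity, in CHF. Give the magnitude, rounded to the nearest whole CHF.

CHF 17,661

T = 6/12 years.
Route A — deposit USD, sell forward: 1,000,000 × 1.00964623 × 0.7589 = CHF 766,220.52.
Route B — convert at spot, deposit CHF: 1,000,000 × 0.7630 × 1.0273678 = CHF 783,881.63.
The quoted forward undervalues USD, so borrow USD, convert to CHF at spot, deposit the CHF at 5.40%, and buy USD forward at 0.7589 to cover the loan.
Arbitrage profit = |766,220.52 − 783,881.63| = CHF 17,661.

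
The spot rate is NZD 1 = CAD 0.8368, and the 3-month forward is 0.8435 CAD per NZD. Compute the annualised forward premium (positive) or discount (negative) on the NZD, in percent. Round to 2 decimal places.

T = 3/12 years.
Period premium: (0.8435 − 0.8368)/0.8368 = 0.0080067.
Annualise by dividing by T: 0.0080067 / (3/12) = 0.032027 → 3.20%.

+3.20%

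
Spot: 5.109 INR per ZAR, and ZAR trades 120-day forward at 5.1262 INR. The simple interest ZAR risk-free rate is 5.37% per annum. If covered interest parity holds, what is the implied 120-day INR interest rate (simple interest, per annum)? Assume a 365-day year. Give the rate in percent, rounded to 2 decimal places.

6.41%

T = 120/365 years.
CIP gives F = S · g_INR/g_ZAR, so g_INR/g_ZAR = 5.1262/5.109 = 1.0033666.
The ZAR side grows by 1 + 0.0537×120/365 = 1.0176548.
That pins the INR growth at 1.0210808.
(1.0210808 − 1)/T = 0.064121, i.e. 6.41%.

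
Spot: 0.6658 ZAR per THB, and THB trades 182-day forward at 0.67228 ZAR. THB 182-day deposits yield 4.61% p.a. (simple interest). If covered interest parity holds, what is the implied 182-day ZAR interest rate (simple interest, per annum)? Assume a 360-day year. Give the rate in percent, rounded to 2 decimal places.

6.58%

T = 182/360 years.
F/S = 0.67228/0.6658 = 1.0097327 = (growth of ZAR) / (growth of THB).
The THB side grows by 1 + 0.0461×182/360 = 1.0233061.
So the ZAR growth factor = 1.0332656.
(1.0332656 − 1)/T = 0.065800, i.e. 6.58%.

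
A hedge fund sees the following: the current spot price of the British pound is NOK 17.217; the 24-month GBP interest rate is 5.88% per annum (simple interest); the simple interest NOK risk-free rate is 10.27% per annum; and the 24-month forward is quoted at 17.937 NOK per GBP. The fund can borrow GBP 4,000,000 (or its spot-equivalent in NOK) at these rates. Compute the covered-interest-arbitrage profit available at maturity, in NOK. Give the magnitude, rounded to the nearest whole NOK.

T = 2 years.
Keep in GBP, deliver into the forward: 4,000,000·1.117600·17.937 = NOK 80,185,564.80.
Swap to NOK now, deposit: 4,000,000·17.217·1.205400 = NOK 83,013,487.20.
The quoted forward undervalues GBP, so borrow GBP, convert to NOK at spot, deposit the NOK at 10.27%, and buy GBP forward at 17.937 to cover the loan.
The gap between the two covered legs is NOK 2,827,922.

NOK 2,827,922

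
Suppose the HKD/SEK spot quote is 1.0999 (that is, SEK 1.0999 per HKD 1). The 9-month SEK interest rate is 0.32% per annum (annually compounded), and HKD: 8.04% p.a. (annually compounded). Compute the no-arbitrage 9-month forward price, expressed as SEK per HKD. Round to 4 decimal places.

1.0404

T = 9/12 years.
SEK accumulates by (1 + 0.0032)^(9/12) = 1.002399.
Growth of 1 HKD over T: (1 + 0.0804)^(9/12) = 1.0597134.
CIP: F = S · (grow SEK)/(grow HKD) = 1.0999 × 1.002399/1.0597134 = 1.040412 SEK per HKD.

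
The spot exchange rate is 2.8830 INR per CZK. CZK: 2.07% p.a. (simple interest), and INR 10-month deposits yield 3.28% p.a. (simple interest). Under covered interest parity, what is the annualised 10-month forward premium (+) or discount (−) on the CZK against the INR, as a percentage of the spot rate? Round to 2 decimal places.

T = 10/12 years.
CIP forward (INR per CZK) = 2.883 × 1.0273333/1.017250 = 2.9115772.
(F − S)/S ÷ T = (2.9115772 − 2.883)/2.883/(10/12) = 0.011895 → 1.19%.

+1.19%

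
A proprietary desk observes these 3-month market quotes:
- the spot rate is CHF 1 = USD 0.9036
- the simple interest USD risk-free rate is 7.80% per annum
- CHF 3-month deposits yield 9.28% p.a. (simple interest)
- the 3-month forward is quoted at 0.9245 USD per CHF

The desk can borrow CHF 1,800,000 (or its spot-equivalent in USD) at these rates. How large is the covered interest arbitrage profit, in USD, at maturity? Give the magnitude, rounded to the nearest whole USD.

T = 3/12 years.
Keep in CHF, deliver into the forward: 1,800,000·1.023200·0.9245 = USD 1,702,707.12.
Swap to USD now, deposit: 1,800,000·0.9036·1.019500 = USD 1,658,196.36.
The quoted forward overvalues CHF, so borrow USD, buy CHF at spot, deposit the CHF at 9.28%, and sell the proceeds forward at 0.9245.
The gap between the two covered legs is USD 44,511.

USD 44,511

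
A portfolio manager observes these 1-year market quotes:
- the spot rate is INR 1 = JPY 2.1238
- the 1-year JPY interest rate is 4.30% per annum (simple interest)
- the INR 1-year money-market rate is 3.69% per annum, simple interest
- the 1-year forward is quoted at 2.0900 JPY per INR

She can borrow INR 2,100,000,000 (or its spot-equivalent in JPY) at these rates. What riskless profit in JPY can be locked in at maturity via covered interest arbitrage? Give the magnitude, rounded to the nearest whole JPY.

T = 1 year.
Keep in INR, deliver into the forward: 2,100,000,000·1.036900·2.0900 = JPY 4,550,954,100.00.
Swap to JPY now, deposit: 2,100,000,000·2.1238·1.043000 = JPY 4,651,759,140.00.
The quoted forward undervalues INR, so borrow INR, convert to JPY at spot, deposit the JPY at 4.30%, and buy INR forward at 2.0900 to cover the loan.
Profit = 4,651,759,140.00 − 4,550,954,100.00 = JPY 100,805,040.

JPY 100,805,040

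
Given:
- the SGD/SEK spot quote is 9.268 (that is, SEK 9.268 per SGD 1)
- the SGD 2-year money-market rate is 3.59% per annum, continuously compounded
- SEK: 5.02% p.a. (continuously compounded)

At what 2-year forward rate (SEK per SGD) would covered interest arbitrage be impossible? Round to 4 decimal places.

9.5369

T = 2 years.
SEK growth factor: e^(0.0502×2) = 1.1056131.
Growth of 1 SGD over T: e^(0.0359×2) = 1.0744404.
Forward (SEK per SGD) = 9.268 × 1.1056131 / 1.0744404 = 9.536892.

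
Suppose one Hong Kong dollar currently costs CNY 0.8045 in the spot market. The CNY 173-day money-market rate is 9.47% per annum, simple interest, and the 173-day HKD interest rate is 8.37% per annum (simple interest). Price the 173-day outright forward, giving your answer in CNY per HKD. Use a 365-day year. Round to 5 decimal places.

0.80853

T = 173/365 years.
Growth of 1 CNY over T: 1 + 0.0947×173/365 = 1.0448852.
HKD accumulates by 1 + 0.0837×173/365 = 1.0396715.
So F = 0.8045 × 1.0448852 / 1.0396715 = 0.8085344 (CNY/HKD).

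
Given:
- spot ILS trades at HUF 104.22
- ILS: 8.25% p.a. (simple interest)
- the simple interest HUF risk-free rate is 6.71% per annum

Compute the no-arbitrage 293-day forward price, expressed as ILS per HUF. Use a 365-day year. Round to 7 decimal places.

0.0097076

T = 293/365 years.
Growth of 1 HUF over T: 1 + 0.0671×293/365 = 1.0538638.
ILS growth factor: 1 + 0.0825×293/365 = 1.066226.
CIP: F = S · (grow HUF)/(grow ILS) = 104.22 × 1.0538638/1.066226 = 103.0116 HUF per ILS.
Quoted the other way: 1/103.0116 = 0.0097076 ILS per HUF.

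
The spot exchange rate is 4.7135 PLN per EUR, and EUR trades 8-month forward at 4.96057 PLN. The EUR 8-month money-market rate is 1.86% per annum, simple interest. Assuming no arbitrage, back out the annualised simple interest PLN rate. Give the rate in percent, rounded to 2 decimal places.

9.82%

T = 8/12 years.
CIP gives F = S · g_PLN/g_EUR, so g_PLN/g_EUR = 4.96057/4.7135 = 1.0524175.
The EUR side grows by 1 + 0.0186×8/12 = 1.012400.
Hence g_PLN = 1.0654675.
r = (1.0654675 − 1)/(8/12) = 0.098201 → 9.82%.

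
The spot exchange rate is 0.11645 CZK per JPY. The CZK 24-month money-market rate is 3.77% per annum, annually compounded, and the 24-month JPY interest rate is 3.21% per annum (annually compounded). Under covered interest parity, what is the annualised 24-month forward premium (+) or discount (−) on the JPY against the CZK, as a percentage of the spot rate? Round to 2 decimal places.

+0.54%

T = 2 years.
No-arbitrage forward: 0.11645 × 1.0768213 / 1.0652304 = 0.11771711 CZK/JPY.
(F − S)/S ÷ T = (0.11771711 − 0.11645)/0.11645/2 = 0.005441 → 0.54%.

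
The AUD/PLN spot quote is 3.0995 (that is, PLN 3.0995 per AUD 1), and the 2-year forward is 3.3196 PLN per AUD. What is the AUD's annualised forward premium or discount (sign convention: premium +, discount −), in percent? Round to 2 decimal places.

T = 2 years.
Period premium: (3.3196 − 3.0995)/3.0995 = 0.0710115.
×(1/T) gives 3.55% p.a.

+3.55%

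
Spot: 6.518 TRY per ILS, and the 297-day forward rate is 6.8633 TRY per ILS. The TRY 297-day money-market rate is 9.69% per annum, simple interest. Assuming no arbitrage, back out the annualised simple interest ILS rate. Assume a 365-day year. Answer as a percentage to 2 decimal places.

T = 297/365 years.
By CIP, F/S equals the TRY-to-ILS growth ratio: 6.8633/6.518 = 1.0529764.
The TRY side grows by 1 + 0.0969×297/365 = 1.0788474.
So the ILS growth factor = 1.0245694.
r = (1.0245694 − 1)/(297/365) = 0.030195 → 3.02%.

3.02%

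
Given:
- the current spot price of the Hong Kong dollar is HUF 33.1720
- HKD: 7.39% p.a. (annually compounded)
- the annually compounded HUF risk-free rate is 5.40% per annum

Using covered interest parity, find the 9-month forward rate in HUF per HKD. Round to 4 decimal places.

T = 9/12 years.
HUF accumulates by (1 + 0.0540)^(9/12) = 1.0402326.
HKD accumulates by (1 + 0.0739)^(9/12) = 1.05492815.
CIP: F = S · (grow HUF)/(grow HKD) = 33.172 × 1.0402326/1.05492815 = 32.709901 HUF per HKD.

32.7099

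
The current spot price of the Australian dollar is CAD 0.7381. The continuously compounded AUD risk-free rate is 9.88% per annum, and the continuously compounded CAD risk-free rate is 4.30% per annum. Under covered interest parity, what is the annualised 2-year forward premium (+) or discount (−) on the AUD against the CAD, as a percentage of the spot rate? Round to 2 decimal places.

T = 2 years.
CIP forward (CAD per AUD) = 0.7381 × 1.0898063/1.2184749 = 0.6601581.
Annualised premium = (F − S)/S × (1/T) = (0.6601581 − 0.7381)/0.7381 ÷ 2 = -5.28%.

-5.28%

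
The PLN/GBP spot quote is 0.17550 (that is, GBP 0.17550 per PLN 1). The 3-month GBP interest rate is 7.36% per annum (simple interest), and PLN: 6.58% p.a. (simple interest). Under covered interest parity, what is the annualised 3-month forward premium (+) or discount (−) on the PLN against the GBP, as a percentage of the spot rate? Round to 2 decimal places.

T = 3/12 years.
No-arbitrage forward: 0.1755 × 1.018400 / 1.016450 = 0.17583669 GBP/PLN.
(F − S)/S ÷ T = (0.17583669 − 0.1755)/0.1755/(3/12) = 0.007674 → 0.77%.

+0.77%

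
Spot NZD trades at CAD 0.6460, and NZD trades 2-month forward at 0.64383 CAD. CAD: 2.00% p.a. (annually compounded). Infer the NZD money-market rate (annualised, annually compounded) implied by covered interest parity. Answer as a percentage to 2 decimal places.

4.08%

T = 2/12 years.
F/S = 0.64383/0.646 = 0.9966409 = (growth of CAD) / (growth of NZD).
The CAD side grows by (1 + 0.0200)^(2/12) = 1.0033059.
So the NZD growth factor = 1.0066875.
r = 1.0066875^(12/2) − 1 = 0.040802 → 4.08%.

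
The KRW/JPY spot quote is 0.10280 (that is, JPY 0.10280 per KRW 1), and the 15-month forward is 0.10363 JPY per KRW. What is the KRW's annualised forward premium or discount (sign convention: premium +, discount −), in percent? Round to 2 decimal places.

+0.65%

T = 15/12 years.
Period premium: (0.10363 − 0.1028)/0.1028 = 0.0080739.
Annualise by dividing by T: 0.0080739 / (15/12) = 0.006459 → 0.65%.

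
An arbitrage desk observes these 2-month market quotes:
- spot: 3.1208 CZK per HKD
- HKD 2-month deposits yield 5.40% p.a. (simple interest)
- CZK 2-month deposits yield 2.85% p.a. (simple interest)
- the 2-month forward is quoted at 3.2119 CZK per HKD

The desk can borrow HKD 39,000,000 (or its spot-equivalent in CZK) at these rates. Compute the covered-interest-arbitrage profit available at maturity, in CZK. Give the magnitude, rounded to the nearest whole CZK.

CZK 4,102,149

T = 2/12 years.
Keep in HKD, deliver into the forward: 39,000,000·1.009000·3.2119 = CZK 126,391,476.90.
Swap to CZK now, deposit: 39,000,000·3.1208·1.004750 = CZK 122,289,328.20.
The quoted forward overvalues HKD, so borrow CZK, buy HKD at spot, deposit the HKD at 5.40%, and sell the proceeds forward at 3.2119.
Profit = 126,391,476.90 − 122,289,328.20 = CZK 4,102,149.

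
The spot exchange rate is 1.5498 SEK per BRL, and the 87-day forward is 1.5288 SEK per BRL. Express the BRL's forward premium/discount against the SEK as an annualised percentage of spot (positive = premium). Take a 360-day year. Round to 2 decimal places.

-5.61%

T = 87/360 years.
BRL trades forward at -1.35501% vs spot over the period.
Per annum: -0.0135501 / (87/360) = -0.056069 = -5.61%.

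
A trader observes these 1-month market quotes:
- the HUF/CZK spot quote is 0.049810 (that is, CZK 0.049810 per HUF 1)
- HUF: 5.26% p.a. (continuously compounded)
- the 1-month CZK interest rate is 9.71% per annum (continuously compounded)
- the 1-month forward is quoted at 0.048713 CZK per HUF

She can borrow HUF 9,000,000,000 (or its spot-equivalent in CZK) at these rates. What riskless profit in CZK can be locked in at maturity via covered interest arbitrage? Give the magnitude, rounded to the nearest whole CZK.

T = 1/12 years.
Route A — deposit HUF, sell forward: 9,000,000,000 × 1.00439295419 × 0.048713 = CZK 440,342,945.80.
Route B — convert at spot, deposit CZK: 9,000,000,000 × 0.049810 × 1.00812449268 = CZK 451,932,128.82.
The quoted forward undervalues HUF, so borrow HUF, convert to CZK at spot, deposit the CZK at 9.71%, and buy HUF forward at 0.048713 to cover the loan.
The gap between the two covered legs is CZK 11,589,183.

CZK 11,589,183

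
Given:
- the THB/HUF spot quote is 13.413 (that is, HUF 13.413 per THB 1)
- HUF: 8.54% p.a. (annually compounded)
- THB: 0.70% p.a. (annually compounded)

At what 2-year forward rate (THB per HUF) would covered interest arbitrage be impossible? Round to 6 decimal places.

0.064173

T = 2 years.
HUF growth factor: (1 + 0.0854)^2 = 1.1780932.
THB growth factor: (1 + 0.0070)^2 = 1.014049.
So F = 13.413 × 1.1780932 / 1.014049 = 15.58284 (HUF/THB).
Quoted the other way: 1/15.58284 = 0.064173 THB per HUF.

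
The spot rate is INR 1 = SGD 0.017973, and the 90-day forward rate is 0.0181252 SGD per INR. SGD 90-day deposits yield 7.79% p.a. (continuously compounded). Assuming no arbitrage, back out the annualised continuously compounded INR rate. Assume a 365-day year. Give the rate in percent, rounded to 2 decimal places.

T = 90/365 years.
CIP gives F = S · g_SGD/g_INR, so g_SGD/g_INR = 0.0181252/0.017973 = 1.0084683.
The SGD side grows by e^(0.0779×90/365) = 1.0193939.
That pins the INR growth at 1.0108339.
r = ln(1.0108339)/(90/365) = 0.043701 → 4.37%.

4.37%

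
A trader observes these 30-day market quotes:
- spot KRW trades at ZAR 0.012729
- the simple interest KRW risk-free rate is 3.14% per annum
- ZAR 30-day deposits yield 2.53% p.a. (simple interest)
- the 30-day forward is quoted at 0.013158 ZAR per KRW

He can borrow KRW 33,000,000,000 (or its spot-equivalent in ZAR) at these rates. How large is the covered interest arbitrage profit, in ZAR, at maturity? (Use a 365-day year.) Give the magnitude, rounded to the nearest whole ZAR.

ZAR 14,404,141

T = 30/365 years.
Keep in KRW, deliver into the forward: 33,000,000,000·1.00258082192·0.013158 = ZAR 435,334,629.01.
Swap to ZAR now, deposit: 33,000,000,000·0.012729·1.00207945205 = ZAR 420,930,488.39.
The quoted forward overvalues KRW, so borrow ZAR, buy KRW at spot, deposit the KRW at 3.14%, and sell the proceeds forward at 0.013158.
Arbitrage profit = |435,334,629.01 − 420,930,488.39| = ZAR 14,404,141.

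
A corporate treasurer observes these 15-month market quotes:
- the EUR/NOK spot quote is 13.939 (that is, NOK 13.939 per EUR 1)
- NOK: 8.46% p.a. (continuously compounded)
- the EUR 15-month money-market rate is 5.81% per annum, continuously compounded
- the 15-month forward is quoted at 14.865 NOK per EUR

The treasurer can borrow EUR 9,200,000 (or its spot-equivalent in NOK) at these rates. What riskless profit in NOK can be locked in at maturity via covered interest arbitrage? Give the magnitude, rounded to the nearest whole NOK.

NOK 4,516,536

T = 15/12 years.
Route A — deposit EUR, sell forward: 9,200,000 × 1.07532721359 × 14.865 = NOK 147,059,599.08.
Route B — convert at spot, deposit NOK: 9,200,000 × 13.939 × 1.11154395578 = NOK 142,543,063.04.
The quoted forward overvalues EUR, so borrow NOK, buy EUR at spot, deposit the EUR at 5.81%, and sell the proceeds forward at 14.865.
The gap between the two covered legs is NOK 4,516,536.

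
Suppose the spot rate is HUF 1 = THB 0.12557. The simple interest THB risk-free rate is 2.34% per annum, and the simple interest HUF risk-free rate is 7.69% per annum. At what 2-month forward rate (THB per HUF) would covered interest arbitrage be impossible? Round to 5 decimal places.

T = 2/12 years.
THB accumulates by 1 + 0.0234×2/12 = 1.003900.
Growth of 1 HUF over T: 1 + 0.0769×2/12 = 1.0128167.
Forward (THB per HUF) = 0.12557 × 1.003900 / 1.0128167 = 0.1244645.

0.12446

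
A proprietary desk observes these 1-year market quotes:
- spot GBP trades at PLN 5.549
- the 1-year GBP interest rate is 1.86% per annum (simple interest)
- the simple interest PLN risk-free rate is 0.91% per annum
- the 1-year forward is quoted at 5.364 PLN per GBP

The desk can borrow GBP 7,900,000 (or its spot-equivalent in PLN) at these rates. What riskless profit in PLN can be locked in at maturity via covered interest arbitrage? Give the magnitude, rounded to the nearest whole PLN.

PLN 1,072,231

T = 1 year.
Keep in GBP, deliver into the forward: 7,900,000·1.018600·5.364 = PLN 43,163,786.16.
Swap to PLN now, deposit: 7,900,000·5.549·1.009100 = PLN 44,236,017.61.
The quoted forward undervalues GBP, so borrow GBP, convert to PLN at spot, deposit the PLN at 0.91%, and buy GBP forward at 5.364 to cover the loan.
Arbitrage profit = |43,163,786.16 − 44,236,017.61| = PLN 1,072,231.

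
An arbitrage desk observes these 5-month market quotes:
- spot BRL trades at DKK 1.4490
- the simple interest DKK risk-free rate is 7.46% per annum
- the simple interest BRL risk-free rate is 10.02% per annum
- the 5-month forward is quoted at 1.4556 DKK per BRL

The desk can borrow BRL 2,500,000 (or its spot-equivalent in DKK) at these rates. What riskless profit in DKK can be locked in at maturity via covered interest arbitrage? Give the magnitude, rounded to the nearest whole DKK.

T = 5/12 years.
Keep in BRL, deliver into the forward: 2,500,000·1.041750·1.4556 = DKK 3,790,928.25.
Swap to DKK now, deposit: 2,500,000·1.4490·1.031083333 = DKK 3,735,099.37.
The quoted forward overvalues BRL, so borrow DKK, buy BRL at spot, deposit the BRL at 10.02%, and sell the proceeds forward at 1.4556.
The gap between the two covered legs is DKK 55,829.

DKK 55,829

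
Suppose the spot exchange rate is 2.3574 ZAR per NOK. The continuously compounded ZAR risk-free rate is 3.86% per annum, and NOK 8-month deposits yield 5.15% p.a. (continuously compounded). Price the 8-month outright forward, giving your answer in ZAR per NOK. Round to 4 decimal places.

2.3372

T = 8/12 years.
ZAR growth factor: e^(0.0386×8/12) = 1.0260673.
NOK growth factor: e^(0.0515×8/12) = 1.0349295.
CIP: F = S · (grow ZAR)/(grow NOK) = 2.3574 × 1.0260673/1.0349295 = 2.337213 ZAR per NOK.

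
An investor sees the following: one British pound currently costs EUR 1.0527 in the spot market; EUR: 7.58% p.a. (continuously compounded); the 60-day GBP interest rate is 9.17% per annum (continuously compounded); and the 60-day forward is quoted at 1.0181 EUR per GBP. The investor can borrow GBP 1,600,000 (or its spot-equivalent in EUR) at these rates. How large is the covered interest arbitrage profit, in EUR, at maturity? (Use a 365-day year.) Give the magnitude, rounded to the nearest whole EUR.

EUR 51,737

T = 60/365 years.
Invest the GBP and cover forward: 1,600,000 × 1.015188158 × 1.0181 = EUR 1,653,700.90.
Convert at spot and invest in EUR: 1,600,000 × 1.0527 × 1.012538227 = EUR 1,705,438.39.
The quoted forward undervalues GBP, so borrow GBP, convert to EUR at spot, deposit the EUR at 7.58%, and buy GBP forward at 1.0181 to cover the loan.
The gap between the two covered legs is EUR 51,737.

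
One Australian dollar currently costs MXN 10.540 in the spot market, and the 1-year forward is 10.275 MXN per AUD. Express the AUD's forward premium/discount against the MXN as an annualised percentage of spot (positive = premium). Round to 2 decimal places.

T = 1 year.
Period premium: (10.275 − 10.54)/10.54 = -0.0251423.
×(1/T) gives -2.51% p.a.

-2.51%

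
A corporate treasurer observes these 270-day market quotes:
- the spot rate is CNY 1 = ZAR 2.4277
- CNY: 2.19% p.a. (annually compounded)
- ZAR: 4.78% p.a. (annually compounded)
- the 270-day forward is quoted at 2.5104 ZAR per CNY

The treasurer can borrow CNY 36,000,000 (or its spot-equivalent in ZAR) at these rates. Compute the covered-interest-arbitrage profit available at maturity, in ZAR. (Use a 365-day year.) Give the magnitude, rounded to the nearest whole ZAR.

T = 270/365 years.
Route A — deposit CNY, sell forward: 36,000,000 × 1.0161542496 × 2.5104 = ZAR 91,834,330.62.
Route B — convert at spot, deposit ZAR: 36,000,000 × 2.4277 × 1.0351432534 = ZAR 90,468,621.95.
The quoted forward overvalues CNY, so borrow ZAR, buy CNY at spot, deposit the CNY at 2.19%, and sell the proceeds forward at 2.5104.
Profit = 91,834,330.62 − 90,468,621.95 = ZAR 1,365,709.

ZAR 1,365,709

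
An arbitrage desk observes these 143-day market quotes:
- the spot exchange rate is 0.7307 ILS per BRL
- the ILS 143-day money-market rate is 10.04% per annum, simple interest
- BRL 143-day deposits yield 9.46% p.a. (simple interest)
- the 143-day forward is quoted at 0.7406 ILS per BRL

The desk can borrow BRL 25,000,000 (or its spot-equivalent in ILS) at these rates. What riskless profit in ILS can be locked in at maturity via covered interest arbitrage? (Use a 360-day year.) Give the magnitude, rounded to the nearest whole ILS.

T = 143/360 years.
Keep in BRL, deliver into the forward: 25,000,000·1.0375772222·0.7406 = ILS 19,210,742.27.
Swap to ILS now, deposit: 25,000,000·0.7307·1.0398811111 = ILS 18,996,028.20.
The quoted forward overvalues BRL, so borrow ILS, buy BRL at spot, deposit the BRL at 9.46%, and sell the proceeds forward at 0.7406.
The gap between the two covered legs is ILS 214,714.

ILS 214,714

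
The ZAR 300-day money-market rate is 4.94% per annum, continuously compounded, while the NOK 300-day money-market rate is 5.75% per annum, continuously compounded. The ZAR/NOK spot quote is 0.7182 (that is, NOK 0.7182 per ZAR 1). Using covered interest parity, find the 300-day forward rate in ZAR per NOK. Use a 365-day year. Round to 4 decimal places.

T = 300/365 years.
NOK accumulates by e^(0.0575×300/365) = 1.0483948.
ZAR accumulates by e^(0.0494×300/365) = 1.0414383.
So F = 0.7182 × 1.0483948 / 1.0414383 = 0.7229974 (NOK/ZAR).
Invert for ZAR per NOK: 1 / 0.7229974 = 1.3831.

1.3831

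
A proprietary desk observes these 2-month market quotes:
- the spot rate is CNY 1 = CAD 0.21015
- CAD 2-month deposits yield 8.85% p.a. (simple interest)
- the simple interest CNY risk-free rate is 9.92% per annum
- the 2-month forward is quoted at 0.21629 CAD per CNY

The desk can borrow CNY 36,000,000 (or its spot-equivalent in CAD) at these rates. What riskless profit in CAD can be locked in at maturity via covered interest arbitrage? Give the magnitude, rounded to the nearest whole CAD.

T = 2/12 years.
Invest the CNY and cover forward: 36,000,000 × 1.016533333 × 0.21629 = CAD 7,915,175.81.
Convert at spot and invest in CAD: 36,000,000 × 0.21015 × 1.014750 = CAD 7,676,989.65.
The quoted forward overvalues CNY, so borrow CAD, buy CNY at spot, deposit the CNY at 9.92%, and sell the proceeds forward at 0.21629.
Profit = 7,915,175.81 − 7,676,989.65 = CAD 238,186.

CAD 238,186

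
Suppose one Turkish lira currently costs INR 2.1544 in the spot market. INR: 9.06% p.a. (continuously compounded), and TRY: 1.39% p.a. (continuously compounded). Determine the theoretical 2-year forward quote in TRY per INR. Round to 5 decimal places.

0.39816

T = 2 years.
INR growth factor: e^(0.0906×2) = 1.1986549.
TRY accumulates by e^(0.0139×2) = 1.028190.
CIP: F = S · (grow INR)/(grow TRY) = 2.1544 × 1.1986549/1.028190 = 2.511581 INR per TRY.
Quoted the other way: 1/2.511581 = 0.39816 TRY per INR.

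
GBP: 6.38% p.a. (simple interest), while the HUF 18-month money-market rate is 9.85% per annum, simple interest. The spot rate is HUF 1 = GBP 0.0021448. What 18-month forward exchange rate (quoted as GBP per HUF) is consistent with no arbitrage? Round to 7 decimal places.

0.0020475

T = 18/12 years.
GBP growth factor: 1 + 0.0638×18/12 = 1.095700.
HUF accumulates by 1 + 0.0985×18/12 = 1.147750.
Forward (GBP per HUF) = 0.0021448 × 1.095700 / 1.147750 = 0.002047534.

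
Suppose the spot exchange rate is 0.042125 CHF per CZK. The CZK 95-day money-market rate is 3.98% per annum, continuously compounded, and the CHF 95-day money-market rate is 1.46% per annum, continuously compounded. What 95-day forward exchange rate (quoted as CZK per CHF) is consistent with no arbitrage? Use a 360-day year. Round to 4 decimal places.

T = 95/360 years.
CHF accumulates by e^(0.0146×95/360) = 1.00386021.
CZK growth factor: e^(0.0398×95/360) = 1.01055813.
CIP: F = S · (grow CHF)/(grow CZK) = 0.042125 × 1.00386021/1.01055813 = 0.041845798 CHF per CZK.
Invert for CZK per CHF: 1 / 0.041845798 = 23.8973.

23.8973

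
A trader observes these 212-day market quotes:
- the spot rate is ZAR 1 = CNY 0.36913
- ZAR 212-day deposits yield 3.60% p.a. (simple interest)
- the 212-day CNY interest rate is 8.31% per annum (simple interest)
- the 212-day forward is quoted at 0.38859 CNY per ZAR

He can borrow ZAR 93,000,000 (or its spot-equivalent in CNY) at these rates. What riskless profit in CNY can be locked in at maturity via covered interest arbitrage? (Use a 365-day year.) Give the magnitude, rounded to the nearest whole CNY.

CNY 908,491

T = 212/365 years.
Invest the ZAR and cover forward: 93,000,000 × 1.020909589 × 0.38859 = CNY 36,894,518.92.
Convert at spot and invest in CNY: 93,000,000 × 0.36913 × 1.0482663014 = CNY 35,986,028.20.
The quoted forward overvalues ZAR, so borrow CNY, buy ZAR at spot, deposit the ZAR at 3.60%, and sell the proceeds forward at 0.38859.
Arbitrage profit = |36,894,518.92 − 35,986,028.20| = CNY 908,491.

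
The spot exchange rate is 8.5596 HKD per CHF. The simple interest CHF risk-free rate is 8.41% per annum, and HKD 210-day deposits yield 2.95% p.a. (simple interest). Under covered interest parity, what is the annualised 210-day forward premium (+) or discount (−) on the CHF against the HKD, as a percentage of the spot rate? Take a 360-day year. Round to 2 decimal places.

-5.20%

T = 210/360 years.
CIP forward (HKD per CHF) = 8.5596 × 1.0172083/1.0490583 = 8.2997257.
Annualised premium = (F − S)/S × (1/T) = (8.2997257 − 8.5596)/8.5596 ÷ (210/360) = -5.20%.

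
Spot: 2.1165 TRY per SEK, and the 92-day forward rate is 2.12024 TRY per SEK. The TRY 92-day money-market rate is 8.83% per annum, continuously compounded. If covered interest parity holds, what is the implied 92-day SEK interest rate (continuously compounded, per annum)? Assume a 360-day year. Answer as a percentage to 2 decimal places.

8.14%

T = 92/360 years.
F/S = 2.12024/2.1165 = 1.0017671 = (growth of TRY) / (growth of SEK).
TRY growth factor: e^(0.0883×92/360) = 1.0228221.
That pins the SEK growth at 1.0210179.
Take logs: ln 1.0210179 / (92/360) = 0.081392, so 8.14%.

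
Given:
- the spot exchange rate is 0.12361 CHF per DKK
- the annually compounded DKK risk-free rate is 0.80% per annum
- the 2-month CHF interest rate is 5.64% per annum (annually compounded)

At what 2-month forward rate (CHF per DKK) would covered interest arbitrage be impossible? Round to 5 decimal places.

0.12458

T = 2/12 years.
CHF accumulates by (1 + 0.0564)^(2/12) = 1.0091864.
DKK accumulates by (1 + 0.0080)^(2/12) = 1.0013289.
CIP: F = S · (grow CHF)/(grow DKK) = 0.12361 × 1.0091864/1.0013289 = 0.1245800 CHF per DKK.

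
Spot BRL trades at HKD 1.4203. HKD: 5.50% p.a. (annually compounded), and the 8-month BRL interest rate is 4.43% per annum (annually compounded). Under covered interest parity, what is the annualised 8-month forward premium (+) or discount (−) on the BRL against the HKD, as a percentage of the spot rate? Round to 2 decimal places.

T = 8/12 years.
CIP forward (HKD per BRL) = 1.4203 × 1.0363385/1.0293195 = 1.4299851.
(F − S)/S ÷ T = (1.4299851 − 1.4203)/1.4203/(8/12) = 0.010229 → 1.02%.

+1.02%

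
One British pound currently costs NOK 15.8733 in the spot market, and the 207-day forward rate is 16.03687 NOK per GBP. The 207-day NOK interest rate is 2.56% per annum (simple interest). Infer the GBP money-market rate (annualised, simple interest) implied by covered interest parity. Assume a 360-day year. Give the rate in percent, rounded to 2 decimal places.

0.76%

T = 207/360 years.
CIP gives F = S · g_NOK/g_GBP, so g_NOK/g_GBP = 16.03687/15.8733 = 1.0103047.
NOK growth factor: 1 + 0.0256×207/360 = 1.014720.
So the GBP growth factor = 1.0043703.
(1.0043703 − 1)/T = 0.007601, i.e. 0.76%.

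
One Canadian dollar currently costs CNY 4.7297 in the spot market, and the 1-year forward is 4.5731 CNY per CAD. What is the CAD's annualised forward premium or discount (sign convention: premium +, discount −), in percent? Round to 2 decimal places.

-3.31%

T = 1 year.
CAD trades forward at -3.31099% vs spot over the period.
Annualise by dividing by T: -0.0331099 / 1 = -0.033110 → -3.31%.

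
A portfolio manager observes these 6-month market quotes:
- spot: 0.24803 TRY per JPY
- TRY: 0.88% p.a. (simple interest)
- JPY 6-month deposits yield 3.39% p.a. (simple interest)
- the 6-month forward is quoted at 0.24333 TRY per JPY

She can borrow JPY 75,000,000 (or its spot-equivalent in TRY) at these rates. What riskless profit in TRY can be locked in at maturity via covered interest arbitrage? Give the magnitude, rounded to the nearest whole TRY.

T = 6/12 years.
Invest the JPY and cover forward: 75,000,000 × 1.016950 × 0.24333 = TRY 18,559,083.26.
Convert at spot and invest in TRY: 75,000,000 × 0.24803 × 1.004400 = TRY 18,684,099.90.
The quoted forward undervalues JPY, so borrow JPY, convert to TRY at spot, deposit the TRY at 0.88%, and buy JPY forward at 0.24333 to cover the loan.
Profit = 18,684,099.90 − 18,559,083.26 = TRY 125,017.

TRY 125,017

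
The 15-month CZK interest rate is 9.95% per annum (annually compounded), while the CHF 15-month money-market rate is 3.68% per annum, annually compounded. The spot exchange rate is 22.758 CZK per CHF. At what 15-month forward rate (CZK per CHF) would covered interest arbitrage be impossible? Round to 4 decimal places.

T = 15/12 years.
CZK accumulates by (1 + 0.0995)^(15/12) = 1.12588502.
Growth of 1 CHF over T: (1 + 0.0368)^(15/12) = 1.04620968.
So F = 22.758 × 1.12588502 / 1.04620968 = 24.491163 (CZK/CHF).

24.4912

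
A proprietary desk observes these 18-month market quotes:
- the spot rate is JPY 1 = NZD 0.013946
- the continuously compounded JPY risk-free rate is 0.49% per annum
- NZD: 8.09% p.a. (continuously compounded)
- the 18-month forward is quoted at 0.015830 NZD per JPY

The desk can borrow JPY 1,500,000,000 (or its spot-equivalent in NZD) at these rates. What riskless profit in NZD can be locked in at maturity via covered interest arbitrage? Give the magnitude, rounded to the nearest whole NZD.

T = 18/12 years.
Keep in JPY, deliver into the forward: 1,500,000,000·1.0073770775·0.015830 = NZD 23,920,168.71.
Swap to NZD now, deposit: 1,500,000,000·0.013946·1.1290200002 = NZD 23,617,969.38.
The quoted forward overvalues JPY, so borrow NZD, buy JPY at spot, deposit the JPY at 0.49%, and sell the proceeds forward at 0.015830.
The gap between the two covered legs is NZD 302,199.

NZD 302,199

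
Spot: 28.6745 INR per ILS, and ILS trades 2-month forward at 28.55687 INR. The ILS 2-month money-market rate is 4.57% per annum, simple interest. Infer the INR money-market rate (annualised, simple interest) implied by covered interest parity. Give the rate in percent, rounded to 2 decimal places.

2.09%

T = 2/12 years.
CIP gives F = S · g_INR/g_ILS, so g_INR/g_ILS = 28.55687/28.6745 = 0.9958977.
The ILS side grows by 1 + 0.0457×2/12 = 1.0076167.
That pins the INR growth at 1.0034832.
(1.0034832 − 1)/T = 0.020899, i.e. 2.09%.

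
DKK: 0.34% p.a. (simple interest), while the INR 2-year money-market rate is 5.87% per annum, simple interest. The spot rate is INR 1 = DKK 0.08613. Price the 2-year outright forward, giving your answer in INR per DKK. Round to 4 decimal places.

T = 2 years.
DKK growth factor: 1 + 0.0034×2 = 1.006800.
Growth of 1 INR over T: 1 + 0.0587×2 = 1.117400.
So F = 0.08613 × 1.006800 / 1.117400 = 0.077604872 (DKK/INR).
Quoted the other way: 1/0.077604872 = 12.8858 INR per DKK.

12.8858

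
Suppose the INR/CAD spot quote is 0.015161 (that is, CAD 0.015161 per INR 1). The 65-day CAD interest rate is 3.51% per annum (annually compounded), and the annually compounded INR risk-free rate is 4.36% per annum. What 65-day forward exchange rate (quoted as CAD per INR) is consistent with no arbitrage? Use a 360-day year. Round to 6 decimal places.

0.015139

T = 65/360 years.
Growth of 1 CAD over T: (1 + 0.0351)^(65/360) = 1.0062483.
INR accumulates by (1 + 0.0436)^(65/360) = 1.0077352.
CIP: F = S · (grow CAD)/(grow INR) = 0.015161 × 1.0062483/1.0077352 = 0.01513863 CAD per INR.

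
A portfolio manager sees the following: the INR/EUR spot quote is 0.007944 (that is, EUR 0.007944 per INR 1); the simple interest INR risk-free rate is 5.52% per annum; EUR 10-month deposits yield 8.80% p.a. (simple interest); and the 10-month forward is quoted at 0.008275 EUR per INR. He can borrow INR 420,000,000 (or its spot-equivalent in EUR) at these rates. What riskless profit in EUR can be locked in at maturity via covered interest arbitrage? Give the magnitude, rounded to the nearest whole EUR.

T = 10/12 years.
Route A — deposit INR, sell forward: 420,000,000 × 1.046000 × 0.008275 = EUR 3,635,373.00.
Route B — convert at spot, deposit EUR: 420,000,000 × 0.007944 × 1.073333333 = EUR 3,581,155.20.
The quoted forward overvalues INR, so borrow EUR, buy INR at spot, deposit the INR at 5.52%, and sell the proceeds forward at 0.008275.
The gap between the two covered legs is EUR 54,218.

EUR 54,218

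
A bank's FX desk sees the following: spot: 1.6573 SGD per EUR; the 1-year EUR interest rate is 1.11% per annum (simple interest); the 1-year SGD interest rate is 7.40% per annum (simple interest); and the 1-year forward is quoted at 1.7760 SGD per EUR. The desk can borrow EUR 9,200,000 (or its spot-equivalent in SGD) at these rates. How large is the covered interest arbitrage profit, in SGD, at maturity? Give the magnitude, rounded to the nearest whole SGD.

SGD 145,115

T = 1 year.
Keep in EUR, deliver into the forward: 9,200,000·1.011100·1.7760 = SGD 16,520,565.12.
Swap to SGD now, deposit: 9,200,000·1.6573·1.074000 = SGD 16,375,449.84.
The quoted forward overvalues EUR, so borrow SGD, buy EUR at spot, deposit the EUR at 1.11%, and sell the proceeds forward at 1.7760.
Arbitrage profit = |16,520,565.12 − 16,375,449.84| = SGD 145,115.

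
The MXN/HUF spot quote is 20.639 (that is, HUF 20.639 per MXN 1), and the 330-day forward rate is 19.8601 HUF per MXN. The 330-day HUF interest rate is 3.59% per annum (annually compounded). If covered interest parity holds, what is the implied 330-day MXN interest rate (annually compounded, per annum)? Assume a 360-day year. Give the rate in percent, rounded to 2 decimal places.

8.03%

T = 330/360 years.
By CIP, F/S equals the HUF-to-MXN growth ratio: 19.8601/20.639 = 0.9622608.
The HUF side grows by (1 + 0.0359)^(330/360) = 1.0328597.
So the MXN growth factor = 1.0733677.
Annualise: 1.0733677^(360/330) − 1 = 0.080299 = 8.03%.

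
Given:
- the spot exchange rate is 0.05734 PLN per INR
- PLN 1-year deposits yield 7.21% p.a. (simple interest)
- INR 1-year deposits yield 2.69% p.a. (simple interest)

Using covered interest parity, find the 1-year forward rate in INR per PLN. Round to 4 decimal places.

16.7046

T = 1 year.
PLN growth factor: 1 + 0.0721×1 = 1.072100.
INR growth factor: 1 + 0.0269×1 = 1.026900.
Forward (PLN per INR) = 0.05734 × 1.072100 / 1.026900 = 0.059863876.
Invert for INR per PLN: 1 / 0.059863876 = 16.7046.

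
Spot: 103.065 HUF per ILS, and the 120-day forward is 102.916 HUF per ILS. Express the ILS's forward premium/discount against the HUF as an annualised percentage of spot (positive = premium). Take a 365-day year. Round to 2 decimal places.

-0.44%

T = 120/365 years.
(F − S)/S = (102.916 − 103.065)/103.065 = -0.0014457.
Per annum: -0.0014457 / (120/365) = -0.004397 = -0.44%.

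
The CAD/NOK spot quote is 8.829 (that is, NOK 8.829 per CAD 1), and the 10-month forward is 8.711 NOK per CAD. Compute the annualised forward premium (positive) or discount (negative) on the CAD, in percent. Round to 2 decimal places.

T = 10/12 years.
Period premium: (8.711 − 8.829)/8.829 = -0.0133650.
×(1/T) gives -1.60% p.a.

-1.60%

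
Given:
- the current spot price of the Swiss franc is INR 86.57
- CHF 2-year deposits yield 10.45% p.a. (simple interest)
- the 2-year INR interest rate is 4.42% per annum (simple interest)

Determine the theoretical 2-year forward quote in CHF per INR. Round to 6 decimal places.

T = 2 years.
Growth of 1 INR over T: 1 + 0.0442×2 = 1.088400.
Growth of 1 CHF over T: 1 + 0.1045×2 = 1.209000.
CIP: F = S · (grow INR)/(grow CHF) = 86.57 × 1.088400/1.209000 = 77.93448 INR per CHF.
Quoted the other way: 1/77.93448 = 0.012831 CHF per INR.

0.012831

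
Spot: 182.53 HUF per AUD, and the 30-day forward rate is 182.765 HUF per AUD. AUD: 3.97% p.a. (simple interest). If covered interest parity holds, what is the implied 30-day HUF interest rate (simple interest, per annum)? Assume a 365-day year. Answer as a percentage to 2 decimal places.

T = 30/365 years.
CIP gives F = S · g_HUF/g_AUD, so g_HUF/g_AUD = 182.765/182.53 = 1.0012875.
AUD growth factor: 1 + 0.0397×30/365 = 1.003263.
So the HUF growth factor = 1.0045547.
r = (1.0045547 − 1)/(30/365) = 0.055416 → 5.54%.

5.54%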